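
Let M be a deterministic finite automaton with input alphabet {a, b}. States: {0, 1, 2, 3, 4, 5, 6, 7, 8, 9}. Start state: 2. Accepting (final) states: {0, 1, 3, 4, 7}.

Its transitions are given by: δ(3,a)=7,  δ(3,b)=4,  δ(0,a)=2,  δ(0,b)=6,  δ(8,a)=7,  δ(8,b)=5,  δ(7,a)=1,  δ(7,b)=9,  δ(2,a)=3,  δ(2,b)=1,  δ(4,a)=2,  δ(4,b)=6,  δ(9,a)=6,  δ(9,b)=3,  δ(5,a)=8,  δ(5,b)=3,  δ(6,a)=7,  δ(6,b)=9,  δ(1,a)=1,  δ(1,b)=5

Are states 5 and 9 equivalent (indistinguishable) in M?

Yes

Reachable states from the start: {1,2,3,4,5,6,7,8,9}. Unreachable: {0} — drop them.
Initial partition by acceptance: {1,3,4,7} | {2,5,6,8,9}.
Split {1,3,4,7} by δ(·,a) → {1,3,7} and {4}.
Split {1,3,7} by δ(·,b) → {1,7} and {3}.
Refine {2,5,6,8,9} on symbol a: members go to different blocks, giving {5,9} and {6,8} and {2}.
The partition is now stable with 6 blocks: {1,7} | {5,9} | {4} | {3} | {6,8} | {2}.
5 and 9 lie in the same block of the stable partition, so they are equivalent — no string distinguishes them.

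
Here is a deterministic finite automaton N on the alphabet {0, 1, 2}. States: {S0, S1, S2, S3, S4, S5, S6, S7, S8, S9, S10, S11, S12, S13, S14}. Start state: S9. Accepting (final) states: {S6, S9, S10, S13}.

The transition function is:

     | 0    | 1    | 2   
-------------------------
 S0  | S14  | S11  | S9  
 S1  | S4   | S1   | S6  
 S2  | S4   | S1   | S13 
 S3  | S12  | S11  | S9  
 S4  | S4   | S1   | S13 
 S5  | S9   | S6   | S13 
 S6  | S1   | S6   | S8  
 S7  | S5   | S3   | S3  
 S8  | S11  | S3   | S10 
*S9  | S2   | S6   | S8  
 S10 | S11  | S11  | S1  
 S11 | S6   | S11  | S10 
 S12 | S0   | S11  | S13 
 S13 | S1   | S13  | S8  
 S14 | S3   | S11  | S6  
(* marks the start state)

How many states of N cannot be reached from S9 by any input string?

BFS from S9 reaches {S0, S1, S2, S3, S4, S6, S8, S9, S10, S11, S12, S13, S14}; the 2 state(s) S5, S7 are never visited.

2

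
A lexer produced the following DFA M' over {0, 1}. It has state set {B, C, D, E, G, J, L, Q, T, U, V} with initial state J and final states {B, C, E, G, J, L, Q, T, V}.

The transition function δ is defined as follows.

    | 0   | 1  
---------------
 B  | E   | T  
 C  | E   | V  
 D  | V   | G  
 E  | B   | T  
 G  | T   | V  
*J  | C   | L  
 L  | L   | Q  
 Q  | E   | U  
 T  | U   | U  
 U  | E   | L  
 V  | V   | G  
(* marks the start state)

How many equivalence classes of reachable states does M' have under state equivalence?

States {D} cannot be reached from the start state, so discard them.
Start with accepting vs non-accepting: {B,C,E,G,J,L,Q,T,V} | {U}.
Split {B,C,E,G,J,L,Q,T,V} by δ(·,0) → {B,C,E,G,J,L,Q,V} and {T}.
Split {B,C,E,G,J,L,Q,V} by δ(·,0) → {B,C,E,J,L,Q,V} and {G}.
On input 1, block {B,C,E,J,L,Q,V} splits into {C,J,L} and {B,E} and {Q} and {V}.
On input 0, block {C,J,L} splits into {J,L} and {C}.
Split {J,L} by δ(·,0) → {L} and {J}.
Stable partition: {L} | {U} | {T} | {G} | {B,E} | {Q} | {V} | {C} | {J} — 9 equivalence classes.

9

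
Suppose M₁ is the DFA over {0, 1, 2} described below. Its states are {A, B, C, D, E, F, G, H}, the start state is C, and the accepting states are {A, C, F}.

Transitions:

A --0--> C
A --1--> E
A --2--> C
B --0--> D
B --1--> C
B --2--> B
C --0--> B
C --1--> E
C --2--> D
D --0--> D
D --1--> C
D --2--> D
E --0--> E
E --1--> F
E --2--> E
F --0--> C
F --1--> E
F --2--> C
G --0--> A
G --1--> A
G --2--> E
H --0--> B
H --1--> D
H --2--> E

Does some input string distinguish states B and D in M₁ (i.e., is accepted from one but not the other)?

Reachable states from the start: {B,C,D,E,F}. Unreachable: {A,G,H} — drop them.
P0 = {C,F} | {B,D,E}.
Refine {C,F} on symbol 0: members go to different blocks, giving {C} and {F}.
Split {B,D,E} by δ(·,1) → {B,D} and {E}.
Stable partition: {C} | {B,D} | {F} | {E} — 4 equivalence classes.
B and D lie in the same block of the stable partition, so they are equivalent — no string distinguishes them.

No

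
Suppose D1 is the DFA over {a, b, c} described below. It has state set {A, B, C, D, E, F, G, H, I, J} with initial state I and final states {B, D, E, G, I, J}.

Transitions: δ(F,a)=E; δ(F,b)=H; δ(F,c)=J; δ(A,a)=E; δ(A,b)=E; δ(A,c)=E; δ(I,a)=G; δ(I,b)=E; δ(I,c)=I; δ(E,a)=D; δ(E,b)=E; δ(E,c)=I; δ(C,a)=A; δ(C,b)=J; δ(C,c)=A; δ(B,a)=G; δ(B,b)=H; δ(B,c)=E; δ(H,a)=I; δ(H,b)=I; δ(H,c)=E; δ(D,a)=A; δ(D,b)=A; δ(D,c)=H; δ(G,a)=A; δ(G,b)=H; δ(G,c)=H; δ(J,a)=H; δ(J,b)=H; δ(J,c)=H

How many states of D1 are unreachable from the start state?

4

Starting at I and following transitions, the reachable set is {A, D, E, G, H, I}. That leaves B, C, F, J unreachable — 4 in total.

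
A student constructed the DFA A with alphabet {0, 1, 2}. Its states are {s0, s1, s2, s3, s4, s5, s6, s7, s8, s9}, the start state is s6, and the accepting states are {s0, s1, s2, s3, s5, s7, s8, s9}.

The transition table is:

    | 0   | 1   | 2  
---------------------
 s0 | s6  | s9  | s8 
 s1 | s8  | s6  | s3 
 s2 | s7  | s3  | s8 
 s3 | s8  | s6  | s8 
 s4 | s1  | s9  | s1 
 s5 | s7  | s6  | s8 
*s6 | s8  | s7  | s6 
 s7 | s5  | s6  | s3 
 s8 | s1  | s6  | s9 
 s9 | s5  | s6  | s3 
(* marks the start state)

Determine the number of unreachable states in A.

3

Starting at s6 and following transitions, the reachable set is {s1, s3, s5, s6, s7, s8, s9}. That leaves s0, s2, s4 unreachable — 3 in total.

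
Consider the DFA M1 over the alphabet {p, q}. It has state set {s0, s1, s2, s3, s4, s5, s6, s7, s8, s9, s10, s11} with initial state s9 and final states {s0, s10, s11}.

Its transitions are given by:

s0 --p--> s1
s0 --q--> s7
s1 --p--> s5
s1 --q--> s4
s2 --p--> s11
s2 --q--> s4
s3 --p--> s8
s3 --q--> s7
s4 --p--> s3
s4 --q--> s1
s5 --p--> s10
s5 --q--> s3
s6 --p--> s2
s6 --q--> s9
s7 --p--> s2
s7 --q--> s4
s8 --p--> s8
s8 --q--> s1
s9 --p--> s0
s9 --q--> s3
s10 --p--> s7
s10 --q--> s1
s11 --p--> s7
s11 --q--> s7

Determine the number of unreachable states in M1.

Starting at s9 and following transitions, the reachable set is {s0, s1, s2, s3, s4, s5, s7, s8, s9, s10, s11}. That leaves s6 unreachable — 1 in total.

1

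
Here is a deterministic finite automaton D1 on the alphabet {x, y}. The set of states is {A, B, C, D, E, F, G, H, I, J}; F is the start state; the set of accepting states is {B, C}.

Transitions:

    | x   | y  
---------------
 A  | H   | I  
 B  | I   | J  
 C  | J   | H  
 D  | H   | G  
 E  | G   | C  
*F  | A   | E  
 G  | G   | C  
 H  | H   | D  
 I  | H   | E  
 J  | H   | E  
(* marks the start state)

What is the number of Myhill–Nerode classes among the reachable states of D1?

States {B} cannot be reached from the start state, so discard them.
Initial partition by acceptance: {C} | {A,D,E,F,G,H,I,J}.
Split {A,D,E,F,G,H,I,J} by δ(·,y) → {A,D,F,H,I,J} and {E,G}.
On input y, block {A,D,F,H,I,J} splits into {D,F,I,J} and {A,H}.
No further refinement is possible. Final partition (4 blocks): {C} | {D,F,I,J} | {E,G} | {A,H}.

4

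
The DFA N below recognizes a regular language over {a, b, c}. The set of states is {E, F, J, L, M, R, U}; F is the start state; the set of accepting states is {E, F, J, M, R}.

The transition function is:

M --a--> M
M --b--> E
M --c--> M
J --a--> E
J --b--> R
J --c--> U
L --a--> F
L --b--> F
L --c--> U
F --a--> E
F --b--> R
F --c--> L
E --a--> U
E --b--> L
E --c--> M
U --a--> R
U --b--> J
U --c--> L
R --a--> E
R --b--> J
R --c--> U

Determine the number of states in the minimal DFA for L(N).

Start with accepting vs non-accepting: {E,F,J,M,R} | {L,U}.
Refine {E,F,J,M,R} on symbol a: members go to different blocks, giving {F,J,M,R} and {E}.
On input a, block {F,J,M,R} splits into {F,J,R} and {M}.
The partition is now stable with 4 blocks: {F,J,R} | {L,U} | {E} | {M}.

4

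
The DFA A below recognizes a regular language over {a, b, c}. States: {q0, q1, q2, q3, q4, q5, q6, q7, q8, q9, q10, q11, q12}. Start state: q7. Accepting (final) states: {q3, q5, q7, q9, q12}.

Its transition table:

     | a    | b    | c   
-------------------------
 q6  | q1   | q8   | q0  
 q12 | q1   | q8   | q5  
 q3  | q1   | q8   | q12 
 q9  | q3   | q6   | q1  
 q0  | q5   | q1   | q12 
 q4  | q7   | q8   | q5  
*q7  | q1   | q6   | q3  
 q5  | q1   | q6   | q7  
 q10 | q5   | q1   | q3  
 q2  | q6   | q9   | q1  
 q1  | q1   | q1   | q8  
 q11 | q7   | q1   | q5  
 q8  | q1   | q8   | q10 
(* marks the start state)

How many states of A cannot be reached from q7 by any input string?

Starting at q7 and following transitions, the reachable set is {q0, q1, q3, q5, q6, q7, q8, q10, q12}. That leaves q2, q4, q9, q11 unreachable — 4 in total.

4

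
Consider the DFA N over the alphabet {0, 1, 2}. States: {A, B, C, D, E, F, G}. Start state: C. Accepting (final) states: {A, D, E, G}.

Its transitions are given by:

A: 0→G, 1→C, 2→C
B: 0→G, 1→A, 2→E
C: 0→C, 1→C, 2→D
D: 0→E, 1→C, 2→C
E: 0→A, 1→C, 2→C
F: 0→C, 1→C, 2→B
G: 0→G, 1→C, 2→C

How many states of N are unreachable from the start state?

2

No path from C leads to B, F; the other 5 states are all reachable.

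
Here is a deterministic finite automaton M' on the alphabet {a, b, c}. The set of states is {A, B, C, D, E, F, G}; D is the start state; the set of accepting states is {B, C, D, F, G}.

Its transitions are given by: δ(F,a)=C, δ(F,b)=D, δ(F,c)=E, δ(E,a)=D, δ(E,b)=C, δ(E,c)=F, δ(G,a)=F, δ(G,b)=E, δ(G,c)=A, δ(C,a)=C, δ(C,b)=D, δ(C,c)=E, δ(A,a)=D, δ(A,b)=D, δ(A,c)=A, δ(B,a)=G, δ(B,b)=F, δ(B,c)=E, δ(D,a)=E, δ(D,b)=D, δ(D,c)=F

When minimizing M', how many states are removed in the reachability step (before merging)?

3

No path from D leads to A, B, G; the other 4 states are all reachable.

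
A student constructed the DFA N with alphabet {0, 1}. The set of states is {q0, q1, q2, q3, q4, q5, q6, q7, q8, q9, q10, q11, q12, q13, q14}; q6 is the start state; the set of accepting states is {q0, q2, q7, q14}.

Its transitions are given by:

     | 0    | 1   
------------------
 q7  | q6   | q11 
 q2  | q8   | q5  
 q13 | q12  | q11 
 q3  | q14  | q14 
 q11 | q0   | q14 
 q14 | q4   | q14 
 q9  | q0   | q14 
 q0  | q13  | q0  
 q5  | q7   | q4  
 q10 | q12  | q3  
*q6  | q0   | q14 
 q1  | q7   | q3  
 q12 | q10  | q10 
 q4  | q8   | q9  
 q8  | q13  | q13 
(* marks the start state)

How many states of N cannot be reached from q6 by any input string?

4

No path from q6 leads to q1, q2, q5, q7; the other 11 states are all reachable.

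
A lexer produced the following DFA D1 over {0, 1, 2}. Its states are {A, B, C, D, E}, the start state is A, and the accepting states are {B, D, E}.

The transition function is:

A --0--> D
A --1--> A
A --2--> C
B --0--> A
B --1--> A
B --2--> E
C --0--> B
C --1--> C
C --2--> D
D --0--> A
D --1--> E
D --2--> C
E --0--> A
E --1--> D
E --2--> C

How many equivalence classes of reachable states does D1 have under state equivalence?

P0 = {B,D,E} | {A,C}.
Refine {B,D,E} on symbol 1: members go to different blocks, giving {D,E} and {B}.
On input 0, block {A,C} splits into {A} and {C}.
The partition is now stable with 4 blocks: {D,E} | {A} | {B} | {C}.

4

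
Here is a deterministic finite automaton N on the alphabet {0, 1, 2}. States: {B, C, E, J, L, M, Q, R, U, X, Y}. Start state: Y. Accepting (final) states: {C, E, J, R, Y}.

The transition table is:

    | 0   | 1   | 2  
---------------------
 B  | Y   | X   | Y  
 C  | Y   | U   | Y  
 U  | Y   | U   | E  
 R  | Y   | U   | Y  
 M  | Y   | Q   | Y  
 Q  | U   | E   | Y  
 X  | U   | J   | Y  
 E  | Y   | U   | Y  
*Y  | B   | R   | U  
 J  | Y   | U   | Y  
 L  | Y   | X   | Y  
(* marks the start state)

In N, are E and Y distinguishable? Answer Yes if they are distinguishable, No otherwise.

First remove the unreachable states {C,L,M,Q}; 7 states remain.
Start with accepting vs non-accepting: {E,J,R,Y} | {B,U,X}.
Split {E,J,R,Y} by δ(·,0) → {E,J,R} and {Y}.
Split {B,U,X} by δ(·,0) → {B,U} and {X}.
Refine {B,U} on symbol 1: members go to different blocks, giving {U} and {B}.
The partition is now stable with 5 blocks: {E,J,R} | {U} | {Y} | {X} | {B}.
E and Y end up in different blocks, so they are distinguishable. For instance, the string '0' is accepted from only E.

Yes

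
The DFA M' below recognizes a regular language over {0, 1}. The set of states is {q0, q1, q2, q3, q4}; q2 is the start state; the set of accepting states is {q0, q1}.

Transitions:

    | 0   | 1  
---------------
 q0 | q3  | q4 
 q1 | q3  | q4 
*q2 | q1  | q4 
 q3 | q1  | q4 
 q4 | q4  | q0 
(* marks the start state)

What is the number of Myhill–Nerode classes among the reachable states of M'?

3

P0 = {q0,q1} | {q2,q3,q4}.
Refine {q2,q3,q4} on symbol 0: members go to different blocks, giving {q2,q3} and {q4}.
Stable partition: {q0,q1} | {q2,q3} | {q4} — 3 equivalence classes.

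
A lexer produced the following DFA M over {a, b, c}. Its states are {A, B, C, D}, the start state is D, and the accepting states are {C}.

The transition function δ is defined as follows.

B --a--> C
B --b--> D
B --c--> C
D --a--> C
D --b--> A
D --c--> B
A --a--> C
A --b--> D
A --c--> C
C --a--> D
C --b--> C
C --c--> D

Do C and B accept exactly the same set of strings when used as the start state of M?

All states are reachable from the start state.
Start with accepting vs non-accepting: {C} | {A,B,D}.
On input c, block {A,B,D} splits into {A,B} and {D}.
The partition is now stable with 3 blocks: {C} | {A,B} | {D}.
C and B end up in different blocks, so they are distinguishable. For instance, the string 'ε' is accepted from only C.

No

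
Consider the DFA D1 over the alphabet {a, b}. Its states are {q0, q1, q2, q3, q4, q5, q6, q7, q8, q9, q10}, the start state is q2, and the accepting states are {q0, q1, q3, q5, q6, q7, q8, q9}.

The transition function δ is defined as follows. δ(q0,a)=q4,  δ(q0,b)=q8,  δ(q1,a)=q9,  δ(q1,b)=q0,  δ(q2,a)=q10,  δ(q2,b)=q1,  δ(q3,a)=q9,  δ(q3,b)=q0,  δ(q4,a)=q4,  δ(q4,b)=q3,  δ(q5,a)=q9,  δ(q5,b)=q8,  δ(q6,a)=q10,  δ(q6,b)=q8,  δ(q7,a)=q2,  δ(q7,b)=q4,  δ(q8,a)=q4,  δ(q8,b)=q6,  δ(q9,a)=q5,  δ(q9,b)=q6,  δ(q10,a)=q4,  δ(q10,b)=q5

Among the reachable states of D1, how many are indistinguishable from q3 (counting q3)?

Reachable states from the start: {q0,q1,q2,q3,q4,q5,q6,q8,q9,q10}. Unreachable: {q7} — drop them.
Initial partition by acceptance: {q0,q1,q3,q5,q6,q8,q9} | {q2,q4,q10}.
Split {q0,q1,q3,q5,q6,q8,q9} by δ(·,a) → {q1,q3,q5,q9} and {q0,q6,q8}.
The partition is now stable with 3 blocks: {q1,q3,q5,q9} | {q2,q4,q10} | {q0,q6,q8}.
State q3 belongs to the block {q1,q3,q5,q9}, which has 4 states.

4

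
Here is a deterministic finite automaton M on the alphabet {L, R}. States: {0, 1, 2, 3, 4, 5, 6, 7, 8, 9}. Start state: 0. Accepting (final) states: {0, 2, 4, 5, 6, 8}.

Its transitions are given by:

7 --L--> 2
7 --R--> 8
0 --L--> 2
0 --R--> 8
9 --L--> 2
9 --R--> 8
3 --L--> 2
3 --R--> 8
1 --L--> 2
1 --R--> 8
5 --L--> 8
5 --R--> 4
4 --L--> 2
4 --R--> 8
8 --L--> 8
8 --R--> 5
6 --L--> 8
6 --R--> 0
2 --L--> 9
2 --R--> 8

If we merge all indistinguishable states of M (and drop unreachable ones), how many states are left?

Reachable states from the start: {0,2,4,5,8,9}. Unreachable: {1,3,6,7} — drop them.
Start with accepting vs non-accepting: {0,2,4,5,8} | {9}.
Refine {0,2,4,5,8} on symbol L: members go to different blocks, giving {0,4,5,8} and {2}.
Refine {0,4,5,8} on symbol L: members go to different blocks, giving {0,4} and {5,8}.
On input R, block {5,8} splits into {5} and {8}.
Stable partition: {0,4} | {9} | {2} | {5} | {8} — 5 equivalence classes.

5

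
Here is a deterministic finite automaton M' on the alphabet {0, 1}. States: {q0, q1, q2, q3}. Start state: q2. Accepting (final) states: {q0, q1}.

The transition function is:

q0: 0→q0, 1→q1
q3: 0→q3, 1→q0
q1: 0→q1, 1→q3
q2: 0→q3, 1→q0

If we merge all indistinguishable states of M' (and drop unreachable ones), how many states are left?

3

All states are reachable from the start state.
P0 = {q0,q1} | {q2,q3}.
On input 1, block {q0,q1} splits into {q0} and {q1}.
Stable partition: {q0} | {q2,q3} | {q1} — 3 equivalence classes.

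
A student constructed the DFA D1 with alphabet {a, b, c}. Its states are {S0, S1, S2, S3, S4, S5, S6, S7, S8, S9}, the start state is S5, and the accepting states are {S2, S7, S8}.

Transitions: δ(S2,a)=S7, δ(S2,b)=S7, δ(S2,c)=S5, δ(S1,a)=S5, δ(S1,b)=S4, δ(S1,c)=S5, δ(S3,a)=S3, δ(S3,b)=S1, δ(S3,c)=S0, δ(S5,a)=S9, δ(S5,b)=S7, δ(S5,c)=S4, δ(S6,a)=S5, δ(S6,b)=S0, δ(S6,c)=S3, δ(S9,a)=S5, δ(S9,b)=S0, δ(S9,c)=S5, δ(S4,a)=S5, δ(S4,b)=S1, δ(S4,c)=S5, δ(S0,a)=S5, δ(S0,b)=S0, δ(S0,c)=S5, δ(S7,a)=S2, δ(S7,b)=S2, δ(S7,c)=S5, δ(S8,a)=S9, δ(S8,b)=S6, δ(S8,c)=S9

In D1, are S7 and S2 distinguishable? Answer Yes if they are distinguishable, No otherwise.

No

Reachable states from the start: {S0,S1,S2,S4,S5,S7,S9}. Unreachable: {S3,S6,S8} — drop them.
P0 = {S2,S7} | {S0,S1,S4,S5,S9}.
Refine {S0,S1,S4,S5,S9} on symbol b: members go to different blocks, giving {S0,S1,S4,S9} and {S5}.
The partition is now stable with 3 blocks: {S2,S7} | {S0,S1,S4,S9} | {S5}.
S7 and S2 lie in the same block of the stable partition, so they are equivalent — no string distinguishes them.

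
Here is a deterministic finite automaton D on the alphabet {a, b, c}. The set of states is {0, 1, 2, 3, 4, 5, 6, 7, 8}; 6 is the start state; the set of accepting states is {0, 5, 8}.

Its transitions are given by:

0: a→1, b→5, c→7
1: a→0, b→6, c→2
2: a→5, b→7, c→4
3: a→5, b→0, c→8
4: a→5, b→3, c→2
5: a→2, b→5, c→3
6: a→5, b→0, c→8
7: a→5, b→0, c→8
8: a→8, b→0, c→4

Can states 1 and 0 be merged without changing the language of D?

No

Initial partition by acceptance: {0,5,8} | {1,2,3,4,6,7}.
Refine {0,5,8} on symbol a: members go to different blocks, giving {0,5} and {8}.
On input b, block {1,2,3,4,6,7} splits into {1,2,4} and {3,6,7}.
Stable partition: {0,5} | {1,2,4} | {8} | {3,6,7} — 4 equivalence classes.
1 and 0 end up in different blocks, so they are distinguishable. For instance, the string 'ε' is accepted from only 0.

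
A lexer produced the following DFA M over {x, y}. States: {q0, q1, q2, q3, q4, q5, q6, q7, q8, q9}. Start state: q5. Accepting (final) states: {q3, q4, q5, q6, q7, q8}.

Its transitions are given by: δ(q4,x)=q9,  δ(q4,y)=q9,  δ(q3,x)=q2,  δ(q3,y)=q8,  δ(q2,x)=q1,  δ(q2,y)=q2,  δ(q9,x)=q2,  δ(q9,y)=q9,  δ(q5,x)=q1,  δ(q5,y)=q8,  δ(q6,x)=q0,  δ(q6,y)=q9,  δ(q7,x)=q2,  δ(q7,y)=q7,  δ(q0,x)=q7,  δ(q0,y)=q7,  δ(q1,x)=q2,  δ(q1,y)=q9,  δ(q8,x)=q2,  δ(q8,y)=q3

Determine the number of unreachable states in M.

4

No path from q5 leads to q0, q4, q6, q7; the other 6 states are all reachable.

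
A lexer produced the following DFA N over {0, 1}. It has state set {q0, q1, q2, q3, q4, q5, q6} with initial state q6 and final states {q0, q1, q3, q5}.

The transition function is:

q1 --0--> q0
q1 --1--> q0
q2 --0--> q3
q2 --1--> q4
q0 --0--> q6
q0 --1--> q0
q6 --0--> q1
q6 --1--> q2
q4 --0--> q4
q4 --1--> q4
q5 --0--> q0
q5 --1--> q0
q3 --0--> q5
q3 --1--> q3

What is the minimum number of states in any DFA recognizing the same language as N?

Every state is reachable, so we keep all 7.
Initial partition by acceptance: {q0,q1,q3,q5} | {q2,q4,q6}.
Split {q0,q1,q3,q5} by δ(·,0) → {q1,q3,q5} and {q0}.
On input 0, block {q1,q3,q5} splits into {q1,q5} and {q3}.
On input 0, block {q2,q4,q6} splits into {q2} and {q4} and {q6}.
No further refinement is possible. Final partition (6 blocks): {q1,q5} | {q2} | {q0} | {q3} | {q4} | {q6}.

6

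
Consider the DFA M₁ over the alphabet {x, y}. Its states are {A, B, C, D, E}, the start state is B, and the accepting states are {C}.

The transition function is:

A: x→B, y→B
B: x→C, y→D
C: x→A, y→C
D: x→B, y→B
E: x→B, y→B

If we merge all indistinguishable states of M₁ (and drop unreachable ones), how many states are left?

3

States {E} cannot be reached from the start state, so discard them.
Start with accepting vs non-accepting: {C} | {A,B,D}.
Split {A,B,D} by δ(·,x) → {A,D} and {B}.
No further refinement is possible. Final partition (3 blocks): {C} | {A,D} | {B}.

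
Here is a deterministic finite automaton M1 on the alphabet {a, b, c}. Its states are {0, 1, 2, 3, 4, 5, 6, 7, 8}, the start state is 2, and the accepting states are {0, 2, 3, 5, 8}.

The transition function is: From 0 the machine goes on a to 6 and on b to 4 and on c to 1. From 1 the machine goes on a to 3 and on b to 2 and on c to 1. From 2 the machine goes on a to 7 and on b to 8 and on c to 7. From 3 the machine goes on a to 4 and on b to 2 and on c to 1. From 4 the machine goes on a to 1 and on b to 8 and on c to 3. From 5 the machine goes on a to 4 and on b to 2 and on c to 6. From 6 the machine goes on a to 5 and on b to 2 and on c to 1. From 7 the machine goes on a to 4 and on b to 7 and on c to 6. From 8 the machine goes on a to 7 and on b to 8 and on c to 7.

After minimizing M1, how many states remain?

5

Reachable states from the start: {1,2,3,4,5,6,7,8}. Unreachable: {0} — drop them.
Start with accepting vs non-accepting: {2,3,5,8} | {1,4,6,7}.
On input a, block {1,4,6,7} splits into {1,6} and {4,7}.
Split {2,3,5,8} by δ(·,c) → {2,8} and {3,5}.
On input a, block {4,7} splits into {4} and {7}.
No further refinement is possible. Final partition (5 blocks): {2,8} | {1,6} | {4} | {3,5} | {7}.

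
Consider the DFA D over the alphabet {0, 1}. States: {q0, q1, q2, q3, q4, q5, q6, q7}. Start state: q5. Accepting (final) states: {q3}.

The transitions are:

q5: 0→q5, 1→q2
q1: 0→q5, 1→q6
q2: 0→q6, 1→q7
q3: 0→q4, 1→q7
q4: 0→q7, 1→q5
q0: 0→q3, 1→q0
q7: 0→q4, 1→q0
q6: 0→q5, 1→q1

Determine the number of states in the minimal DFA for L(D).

All states are reachable from the start state.
P0 = {q3} | {q0,q1,q2,q4,q5,q6,q7}.
Split {q0,q1,q2,q4,q5,q6,q7} by δ(·,0) → {q1,q2,q4,q5,q6,q7} and {q0}.
Refine {q1,q2,q4,q5,q6,q7} on symbol 1: members go to different blocks, giving {q1,q2,q4,q5,q6} and {q7}.
Split {q1,q2,q4,q5,q6} by δ(·,0) → {q1,q2,q5,q6} and {q4}.
Split {q1,q2,q5,q6} by δ(·,1) → {q1,q5,q6} and {q2}.
Split {q1,q5,q6} by δ(·,1) → {q1,q6} and {q5}.
No further refinement is possible. Final partition (7 blocks): {q3} | {q1,q6} | {q0} | {q7} | {q4} | {q2} | {q5}.

7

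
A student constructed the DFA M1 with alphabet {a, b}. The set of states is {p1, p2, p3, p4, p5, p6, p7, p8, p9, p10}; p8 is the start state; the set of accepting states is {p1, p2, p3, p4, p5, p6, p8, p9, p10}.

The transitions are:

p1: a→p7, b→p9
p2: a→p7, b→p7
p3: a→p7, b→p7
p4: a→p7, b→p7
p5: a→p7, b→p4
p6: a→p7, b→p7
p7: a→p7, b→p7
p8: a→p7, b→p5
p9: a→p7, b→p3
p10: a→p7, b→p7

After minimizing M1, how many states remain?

4

Reachable states from the start: {p4,p5,p7,p8}. Unreachable: {p1,p2,p3,p6,p9,p10} — drop them.
P0 = {p4,p5,p8} | {p7}.
On input b, block {p4,p5,p8} splits into {p5,p8} and {p4}.
Refine {p5,p8} on symbol b: members go to different blocks, giving {p5} and {p8}.
The partition is now stable with 4 blocks: {p5} | {p7} | {p4} | {p8}.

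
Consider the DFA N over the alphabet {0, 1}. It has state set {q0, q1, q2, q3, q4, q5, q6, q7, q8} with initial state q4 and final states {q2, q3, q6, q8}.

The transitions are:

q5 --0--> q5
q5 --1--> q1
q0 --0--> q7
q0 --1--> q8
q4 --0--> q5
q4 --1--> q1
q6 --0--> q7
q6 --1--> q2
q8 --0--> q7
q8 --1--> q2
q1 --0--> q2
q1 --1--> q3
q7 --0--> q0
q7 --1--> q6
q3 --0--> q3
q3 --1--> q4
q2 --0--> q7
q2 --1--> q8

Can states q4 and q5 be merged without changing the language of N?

Every state is reachable, so we keep all 9.
Start with accepting vs non-accepting: {q2,q3,q6,q8} | {q0,q1,q4,q5,q7}.
Split {q2,q3,q6,q8} by δ(·,0) → {q2,q6,q8} and {q3}.
Split {q0,q1,q4,q5,q7} by δ(·,0) → {q0,q4,q5,q7} and {q1}.
On input 1, block {q0,q4,q5,q7} splits into {q0,q7} and {q4,q5}.
No further refinement is possible. Final partition (5 blocks): {q2,q6,q8} | {q0,q7} | {q3} | {q1} | {q4,q5}.
q4 and q5 lie in the same block of the stable partition, so they are equivalent — no string distinguishes them.

Yes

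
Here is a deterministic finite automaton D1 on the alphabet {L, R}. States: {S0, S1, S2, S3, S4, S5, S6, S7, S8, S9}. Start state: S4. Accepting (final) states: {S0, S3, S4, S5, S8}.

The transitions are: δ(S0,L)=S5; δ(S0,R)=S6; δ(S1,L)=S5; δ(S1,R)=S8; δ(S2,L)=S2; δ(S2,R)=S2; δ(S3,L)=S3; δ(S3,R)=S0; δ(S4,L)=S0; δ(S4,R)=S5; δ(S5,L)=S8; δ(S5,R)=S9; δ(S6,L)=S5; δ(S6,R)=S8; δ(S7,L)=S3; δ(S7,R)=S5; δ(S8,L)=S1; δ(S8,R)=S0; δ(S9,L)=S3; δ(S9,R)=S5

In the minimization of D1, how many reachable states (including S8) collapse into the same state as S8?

1

States {S2,S7} cannot be reached from the start state, so discard them.
P0 = {S0,S3,S4,S5,S8} | {S1,S6,S9}.
Split {S0,S3,S4,S5,S8} by δ(·,L) → {S0,S3,S4,S5} and {S8}.
On input L, block {S0,S3,S4,S5} splits into {S0,S3,S4} and {S5}.
On input L, block {S0,S3,S4} splits into {S3,S4} and {S0}.
Refine {S3,S4} on symbol L: members go to different blocks, giving {S3} and {S4}.
Split {S1,S6,S9} by δ(·,L) → {S1,S6} and {S9}.
No further refinement is possible. Final partition (7 blocks): {S3} | {S1,S6} | {S8} | {S5} | {S0} | {S4} | {S9}.
State S8 belongs to the block {S8}, which has 1 states.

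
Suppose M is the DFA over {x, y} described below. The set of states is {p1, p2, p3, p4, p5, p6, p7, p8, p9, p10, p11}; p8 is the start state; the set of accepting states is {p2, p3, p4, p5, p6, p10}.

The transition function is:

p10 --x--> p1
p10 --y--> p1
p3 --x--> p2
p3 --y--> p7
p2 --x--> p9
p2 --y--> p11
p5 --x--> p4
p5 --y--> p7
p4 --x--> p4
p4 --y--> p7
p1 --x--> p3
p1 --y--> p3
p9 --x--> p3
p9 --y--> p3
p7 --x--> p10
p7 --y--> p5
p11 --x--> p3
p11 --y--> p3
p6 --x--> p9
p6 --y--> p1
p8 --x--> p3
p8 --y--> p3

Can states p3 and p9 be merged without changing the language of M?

First remove the unreachable states {p6}; 10 states remain.
P0 = {p2,p3,p4,p5,p10} | {p1,p7,p8,p9,p11}.
On input x, block {p2,p3,p4,p5,p10} splits into {p3,p4,p5} and {p2,p10}.
On input x, block {p3,p4,p5} splits into {p4,p5} and {p3}.
Refine {p1,p7,p8,p9,p11} on symbol x: members go to different blocks, giving {p1,p8,p9,p11} and {p7}.
No further refinement is possible. Final partition (5 blocks): {p4,p5} | {p1,p8,p9,p11} | {p2,p10} | {p3} | {p7}.
p3 and p9 end up in different blocks, so they are distinguishable. For instance, the string 'ε' is accepted from only p3.

No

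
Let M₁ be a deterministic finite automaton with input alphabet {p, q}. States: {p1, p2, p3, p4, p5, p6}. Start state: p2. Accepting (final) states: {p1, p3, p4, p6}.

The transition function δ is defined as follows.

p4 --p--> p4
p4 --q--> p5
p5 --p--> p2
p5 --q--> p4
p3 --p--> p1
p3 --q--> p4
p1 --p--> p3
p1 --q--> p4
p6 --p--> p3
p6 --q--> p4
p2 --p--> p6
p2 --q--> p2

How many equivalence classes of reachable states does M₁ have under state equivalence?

Every state is reachable, so we keep all 6.
Start with accepting vs non-accepting: {p1,p3,p4,p6} | {p2,p5}.
Split {p1,p3,p4,p6} by δ(·,q) → {p1,p3,p6} and {p4}.
On input p, block {p2,p5} splits into {p2} and {p5}.
The partition is now stable with 4 blocks: {p1,p3,p6} | {p2} | {p4} | {p5}.

4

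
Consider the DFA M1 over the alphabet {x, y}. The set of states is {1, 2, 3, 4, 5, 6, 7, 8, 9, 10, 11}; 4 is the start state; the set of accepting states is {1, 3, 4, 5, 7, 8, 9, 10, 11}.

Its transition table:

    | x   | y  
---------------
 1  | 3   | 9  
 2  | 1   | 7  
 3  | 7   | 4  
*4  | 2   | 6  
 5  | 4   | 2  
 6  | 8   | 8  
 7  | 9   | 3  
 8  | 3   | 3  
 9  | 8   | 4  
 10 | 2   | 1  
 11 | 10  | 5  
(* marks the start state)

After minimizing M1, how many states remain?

First remove the unreachable states {5,10,11}; 8 states remain.
Initial partition by acceptance: {1,3,4,7,8,9} | {2,6}.
Split {1,3,4,7,8,9} by δ(·,x) → {1,3,7,8,9} and {4}.
Refine {1,3,7,8,9} on symbol y: members go to different blocks, giving {1,7,8} and {3,9}.
Stable partition: {1,7,8} | {2,6} | {4} | {3,9} — 4 equivalence classes.

4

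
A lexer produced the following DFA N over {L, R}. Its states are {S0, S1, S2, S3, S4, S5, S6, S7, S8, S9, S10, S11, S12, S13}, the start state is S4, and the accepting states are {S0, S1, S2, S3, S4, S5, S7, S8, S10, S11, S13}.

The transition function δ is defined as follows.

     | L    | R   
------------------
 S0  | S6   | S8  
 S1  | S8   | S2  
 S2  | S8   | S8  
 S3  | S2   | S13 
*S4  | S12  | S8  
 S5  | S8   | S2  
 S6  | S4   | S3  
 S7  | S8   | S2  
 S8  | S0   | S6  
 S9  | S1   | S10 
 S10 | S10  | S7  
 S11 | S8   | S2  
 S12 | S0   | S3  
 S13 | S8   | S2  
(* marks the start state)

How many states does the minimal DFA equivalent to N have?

6

States {S1,S5,S7,S9,S10,S11} cannot be reached from the start state, so discard them.
Initial partition by acceptance: {S0,S2,S3,S4,S8,S13} | {S6,S12}.
On input L, block {S0,S2,S3,S4,S8,S13} splits into {S2,S3,S8,S13} and {S0,S4}.
Split {S2,S3,S8,S13} by δ(·,L) → {S2,S3,S13} and {S8}.
Split {S2,S3,S13} by δ(·,L) → {S2,S13} and {S3}.
Split {S2,S13} by δ(·,R) → {S2} and {S13}.
The partition is now stable with 6 blocks: {S2} | {S6,S12} | {S0,S4} | {S8} | {S3} | {S13}.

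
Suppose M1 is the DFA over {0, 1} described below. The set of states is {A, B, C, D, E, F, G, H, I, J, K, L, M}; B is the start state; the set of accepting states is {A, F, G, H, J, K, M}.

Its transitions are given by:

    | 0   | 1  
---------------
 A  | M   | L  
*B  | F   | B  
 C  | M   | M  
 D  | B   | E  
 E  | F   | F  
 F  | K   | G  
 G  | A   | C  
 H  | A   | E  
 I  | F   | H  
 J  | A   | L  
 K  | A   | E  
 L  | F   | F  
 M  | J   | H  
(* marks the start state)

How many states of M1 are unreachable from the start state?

2

Starting at B and following transitions, the reachable set is {A, B, C, E, F, G, H, J, K, L, M}. That leaves D, I unreachable — 2 in total.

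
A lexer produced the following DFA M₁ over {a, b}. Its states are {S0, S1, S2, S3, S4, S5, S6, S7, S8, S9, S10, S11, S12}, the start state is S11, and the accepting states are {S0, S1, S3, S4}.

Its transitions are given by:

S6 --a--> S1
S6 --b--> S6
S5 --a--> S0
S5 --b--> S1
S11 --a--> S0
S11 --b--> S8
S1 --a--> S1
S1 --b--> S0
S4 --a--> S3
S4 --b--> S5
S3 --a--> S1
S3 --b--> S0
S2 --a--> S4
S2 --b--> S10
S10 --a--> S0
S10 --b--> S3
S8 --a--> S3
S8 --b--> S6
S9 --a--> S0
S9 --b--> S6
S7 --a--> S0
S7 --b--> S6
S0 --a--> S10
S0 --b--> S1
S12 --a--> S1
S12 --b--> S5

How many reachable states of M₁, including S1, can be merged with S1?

First remove the unreachable states {S2,S4,S5,S7,S9,S12}; 7 states remain.
Start with accepting vs non-accepting: {S0,S1,S3} | {S6,S8,S10,S11}.
On input a, block {S0,S1,S3} splits into {S1,S3} and {S0}.
Refine {S6,S8,S10,S11} on symbol a: members go to different blocks, giving {S6,S8} and {S10,S11}.
On input b, block {S10,S11} splits into {S10} and {S11}.
The partition is now stable with 5 blocks: {S1,S3} | {S6,S8} | {S0} | {S10} | {S11}.
State S1 belongs to the block {S1,S3}, which has 2 states.

2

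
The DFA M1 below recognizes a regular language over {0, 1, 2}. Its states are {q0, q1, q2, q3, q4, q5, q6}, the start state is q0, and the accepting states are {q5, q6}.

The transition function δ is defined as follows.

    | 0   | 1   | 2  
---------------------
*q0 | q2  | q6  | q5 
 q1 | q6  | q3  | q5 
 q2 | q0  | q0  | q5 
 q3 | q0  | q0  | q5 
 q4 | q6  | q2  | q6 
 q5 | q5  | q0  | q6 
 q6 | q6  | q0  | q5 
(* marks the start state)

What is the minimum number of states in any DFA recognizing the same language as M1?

3

First remove the unreachable states {q1,q3,q4}; 4 states remain.
P0 = {q5,q6} | {q0,q2}.
On input 1, block {q0,q2} splits into {q0} and {q2}.
No further refinement is possible. Final partition (3 blocks): {q5,q6} | {q0} | {q2}.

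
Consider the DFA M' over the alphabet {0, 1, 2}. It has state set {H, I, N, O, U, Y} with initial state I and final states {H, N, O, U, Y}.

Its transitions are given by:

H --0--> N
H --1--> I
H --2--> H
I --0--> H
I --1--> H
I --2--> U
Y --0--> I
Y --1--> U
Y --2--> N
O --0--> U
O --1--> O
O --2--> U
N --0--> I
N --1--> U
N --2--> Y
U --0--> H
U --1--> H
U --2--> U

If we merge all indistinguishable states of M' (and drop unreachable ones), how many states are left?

Reachable states from the start: {H,I,N,U,Y}. Unreachable: {O} — drop them.
Start with accepting vs non-accepting: {H,N,U,Y} | {I}.
Split {H,N,U,Y} by δ(·,0) → {N,Y} and {H,U}.
On input 0, block {H,U} splits into {H} and {U}.
No further refinement is possible. Final partition (4 blocks): {N,Y} | {I} | {H} | {U}.

4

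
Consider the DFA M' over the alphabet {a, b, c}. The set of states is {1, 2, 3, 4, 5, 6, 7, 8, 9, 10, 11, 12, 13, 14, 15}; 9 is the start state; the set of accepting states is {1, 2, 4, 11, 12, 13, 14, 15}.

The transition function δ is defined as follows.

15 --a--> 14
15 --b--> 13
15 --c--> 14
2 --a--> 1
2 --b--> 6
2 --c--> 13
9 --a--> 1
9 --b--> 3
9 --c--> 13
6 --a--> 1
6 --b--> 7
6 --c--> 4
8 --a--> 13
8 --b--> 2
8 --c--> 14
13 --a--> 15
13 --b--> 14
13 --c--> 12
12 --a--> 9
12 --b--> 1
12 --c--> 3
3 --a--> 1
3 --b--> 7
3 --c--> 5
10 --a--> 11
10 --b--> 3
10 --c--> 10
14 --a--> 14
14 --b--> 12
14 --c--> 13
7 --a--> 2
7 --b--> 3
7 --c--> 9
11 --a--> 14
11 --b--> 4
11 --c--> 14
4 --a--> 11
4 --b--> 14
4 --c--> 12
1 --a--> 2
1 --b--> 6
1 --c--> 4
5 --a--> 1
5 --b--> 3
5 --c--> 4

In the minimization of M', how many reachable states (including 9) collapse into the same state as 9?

Reachable states from the start: {1,2,3,4,5,6,7,9,11,12,13,14,15}. Unreachable: {8,10} — drop them.
Start with accepting vs non-accepting: {1,2,4,11,12,13,14,15} | {3,5,6,7,9}.
On input a, block {1,2,4,11,12,13,14,15} splits into {1,2,4,11,13,14,15} and {12}.
Split {1,2,4,11,13,14,15} by δ(·,b) → {4,11,13,15} and {1,2} and {14}.
On input a, block {4,11,13,15} splits into {4,13} and {11,15}.
On input c, block {3,5,6,7,9} splits into {5,6,9} and {3,7}.
No further refinement is possible. Final partition (7 blocks): {4,13} | {5,6,9} | {12} | {1,2} | {14} | {11,15} | {3,7}.
State 9 belongs to the block {5,6,9}, which has 3 states.

3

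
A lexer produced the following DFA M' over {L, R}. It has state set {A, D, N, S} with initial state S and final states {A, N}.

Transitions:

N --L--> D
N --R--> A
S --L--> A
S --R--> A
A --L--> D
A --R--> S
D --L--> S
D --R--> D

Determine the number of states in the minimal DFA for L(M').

Reachable states from the start: {A,D,S}. Unreachable: {N} — drop them.
Initial partition by acceptance: {A} | {D,S}.
Split {D,S} by δ(·,L) → {D} and {S}.
The partition is now stable with 3 blocks: {A} | {D} | {S}.

3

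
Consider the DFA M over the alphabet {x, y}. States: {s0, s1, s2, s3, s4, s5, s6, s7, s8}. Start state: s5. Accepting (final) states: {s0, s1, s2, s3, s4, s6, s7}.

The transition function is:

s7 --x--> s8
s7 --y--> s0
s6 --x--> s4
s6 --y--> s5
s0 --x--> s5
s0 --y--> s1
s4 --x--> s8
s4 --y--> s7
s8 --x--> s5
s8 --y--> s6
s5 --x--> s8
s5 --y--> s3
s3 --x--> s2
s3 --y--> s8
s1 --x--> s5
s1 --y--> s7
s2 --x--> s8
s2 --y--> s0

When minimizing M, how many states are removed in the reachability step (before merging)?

Every one of the 9 states is reachable from s5.

0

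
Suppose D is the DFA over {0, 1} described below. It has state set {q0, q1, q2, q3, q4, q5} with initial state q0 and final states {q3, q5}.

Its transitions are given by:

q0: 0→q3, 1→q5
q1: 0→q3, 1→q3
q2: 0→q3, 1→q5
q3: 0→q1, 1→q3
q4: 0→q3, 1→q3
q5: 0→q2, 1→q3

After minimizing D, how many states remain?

2

States {q4} cannot be reached from the start state, so discard them.
Initial partition by acceptance: {q3,q5} | {q0,q1,q2}.
The partition is now stable with 2 blocks: {q3,q5} | {q0,q1,q2}.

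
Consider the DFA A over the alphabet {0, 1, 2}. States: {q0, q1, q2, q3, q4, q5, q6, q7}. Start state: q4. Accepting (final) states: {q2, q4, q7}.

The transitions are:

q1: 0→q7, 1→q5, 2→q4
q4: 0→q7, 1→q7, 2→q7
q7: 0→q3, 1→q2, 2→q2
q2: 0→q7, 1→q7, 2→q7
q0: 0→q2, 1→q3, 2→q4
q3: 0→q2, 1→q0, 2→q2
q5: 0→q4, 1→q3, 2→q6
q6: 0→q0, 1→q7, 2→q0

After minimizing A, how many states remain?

First remove the unreachable states {q1,q5,q6}; 5 states remain.
Start with accepting vs non-accepting: {q2,q4,q7} | {q0,q3}.
Split {q2,q4,q7} by δ(·,0) → {q2,q4} and {q7}.
No further refinement is possible. Final partition (3 blocks): {q2,q4} | {q0,q3} | {q7}.

3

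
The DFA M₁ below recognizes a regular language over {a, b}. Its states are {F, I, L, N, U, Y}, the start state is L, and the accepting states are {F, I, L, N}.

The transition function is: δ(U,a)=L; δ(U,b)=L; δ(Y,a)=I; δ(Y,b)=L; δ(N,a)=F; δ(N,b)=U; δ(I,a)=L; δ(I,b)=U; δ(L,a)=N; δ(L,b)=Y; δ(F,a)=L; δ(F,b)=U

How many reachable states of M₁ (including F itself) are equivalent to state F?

Every state is reachable, so we keep all 6.
P0 = {F,I,L,N} | {U,Y}.
Stable partition: {F,I,L,N} | {U,Y} — 2 equivalence classes.
The equivalence class containing F is {F,I,L,N}, of size 4.

4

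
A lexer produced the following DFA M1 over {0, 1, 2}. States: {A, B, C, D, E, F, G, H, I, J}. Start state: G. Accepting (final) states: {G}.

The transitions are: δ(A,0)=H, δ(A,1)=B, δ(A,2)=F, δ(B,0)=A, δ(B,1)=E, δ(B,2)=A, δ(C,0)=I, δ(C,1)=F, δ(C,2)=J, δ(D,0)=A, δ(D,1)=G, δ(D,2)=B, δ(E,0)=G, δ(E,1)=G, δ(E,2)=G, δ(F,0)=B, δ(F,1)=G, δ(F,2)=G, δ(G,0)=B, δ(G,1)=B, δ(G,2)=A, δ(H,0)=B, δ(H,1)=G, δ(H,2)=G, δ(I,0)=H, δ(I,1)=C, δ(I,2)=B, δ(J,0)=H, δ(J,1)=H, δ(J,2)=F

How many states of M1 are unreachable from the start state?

4

No path from G leads to C, D, I, J; the other 6 states are all reachable.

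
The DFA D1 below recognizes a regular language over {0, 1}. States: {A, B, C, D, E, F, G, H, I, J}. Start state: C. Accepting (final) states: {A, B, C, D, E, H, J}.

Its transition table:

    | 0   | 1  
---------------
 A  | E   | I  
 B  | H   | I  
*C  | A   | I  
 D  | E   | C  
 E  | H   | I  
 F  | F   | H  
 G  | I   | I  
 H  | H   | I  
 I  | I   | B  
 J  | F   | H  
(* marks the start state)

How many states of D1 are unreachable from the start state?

No path from C leads to D, F, G, J; the other 6 states are all reachable.

4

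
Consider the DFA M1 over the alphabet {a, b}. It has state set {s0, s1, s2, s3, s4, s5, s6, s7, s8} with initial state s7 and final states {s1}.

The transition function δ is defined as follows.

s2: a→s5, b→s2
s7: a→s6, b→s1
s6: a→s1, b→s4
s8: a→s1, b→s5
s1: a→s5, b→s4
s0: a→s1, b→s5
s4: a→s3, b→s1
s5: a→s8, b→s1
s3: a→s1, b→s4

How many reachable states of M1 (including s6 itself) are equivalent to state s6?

3

First remove the unreachable states {s0,s2}; 7 states remain.
P0 = {s1} | {s3,s4,s5,s6,s7,s8}.
On input a, block {s3,s4,s5,s6,s7,s8} splits into {s3,s6,s8} and {s4,s5,s7}.
The partition is now stable with 3 blocks: {s1} | {s3,s6,s8} | {s4,s5,s7}.
State s6 belongs to the block {s3,s6,s8}, which has 3 states.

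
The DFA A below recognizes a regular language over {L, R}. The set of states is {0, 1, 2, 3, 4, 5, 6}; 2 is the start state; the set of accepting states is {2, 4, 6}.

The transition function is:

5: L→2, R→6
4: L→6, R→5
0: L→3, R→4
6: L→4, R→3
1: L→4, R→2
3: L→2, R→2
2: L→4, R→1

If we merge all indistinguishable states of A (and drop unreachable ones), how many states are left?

2

States {0} cannot be reached from the start state, so discard them.
Start with accepting vs non-accepting: {2,4,6} | {1,3,5}.
No further refinement is possible. Final partition (2 blocks): {2,4,6} | {1,3,5}.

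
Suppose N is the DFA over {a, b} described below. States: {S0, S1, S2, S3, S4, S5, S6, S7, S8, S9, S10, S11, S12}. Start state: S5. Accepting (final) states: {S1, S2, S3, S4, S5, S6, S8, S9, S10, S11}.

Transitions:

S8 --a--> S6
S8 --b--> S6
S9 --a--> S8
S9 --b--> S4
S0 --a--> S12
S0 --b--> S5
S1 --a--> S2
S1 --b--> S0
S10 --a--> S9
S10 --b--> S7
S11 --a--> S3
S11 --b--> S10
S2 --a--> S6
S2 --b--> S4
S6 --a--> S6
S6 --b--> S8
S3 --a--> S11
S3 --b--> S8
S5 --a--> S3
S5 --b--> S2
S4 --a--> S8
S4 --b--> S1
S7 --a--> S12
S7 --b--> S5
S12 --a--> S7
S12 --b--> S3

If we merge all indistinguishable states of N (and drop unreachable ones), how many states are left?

All states are reachable from the start state.
Start with accepting vs non-accepting: {S1,S2,S3,S4,S5,S6,S8,S9,S10,S11} | {S0,S7,S12}.
Refine {S1,S2,S3,S4,S5,S6,S8,S9,S10,S11} on symbol b: members go to different blocks, giving {S2,S3,S4,S5,S6,S8,S9,S11} and {S1,S10}.
Split {S2,S3,S4,S5,S6,S8,S9,S11} by δ(·,b) → {S2,S3,S5,S6,S8,S9} and {S4,S11}.
Split {S2,S3,S5,S6,S8,S9} by δ(·,a) → {S2,S5,S6,S8,S9} and {S3}.
Split {S2,S5,S6,S8,S9} by δ(·,a) → {S2,S6,S8,S9} and {S5}.
Split {S2,S6,S8,S9} by δ(·,b) → {S2,S9} and {S6,S8}.
Split {S0,S7,S12} by δ(·,b) → {S0,S7} and {S12}.
Refine {S4,S11} on symbol a: members go to different blocks, giving {S4} and {S11}.
No further refinement is possible. Final partition (9 blocks): {S2,S9} | {S0,S7} | {S1,S10} | {S4} | {S3} | {S5} | {S6,S8} | {S12} | {S11}.

9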